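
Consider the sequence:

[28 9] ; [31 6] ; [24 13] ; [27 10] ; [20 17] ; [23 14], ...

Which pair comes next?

[16 21]

First component: 28, 31, 24, 27, 20, 23 → 16 (alternating steps +3, −7, +3, −7, …).
Second component — together with the first component always sums to 37: 9, 6, 13, 10, 17, 14 → 21.
So the next pair is [16 21].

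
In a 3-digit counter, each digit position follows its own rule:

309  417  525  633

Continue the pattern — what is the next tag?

First digit goes 3, 4, 5, 6 → 7 (+1 each step, mod 10).
Second digit goes 0, 1, 2, 3 → 4 (+1 each step, mod 10).
Third digit: −2 each step, mod 10, so 9, 7, 5, 3 → 1.
Putting it together: 741.

741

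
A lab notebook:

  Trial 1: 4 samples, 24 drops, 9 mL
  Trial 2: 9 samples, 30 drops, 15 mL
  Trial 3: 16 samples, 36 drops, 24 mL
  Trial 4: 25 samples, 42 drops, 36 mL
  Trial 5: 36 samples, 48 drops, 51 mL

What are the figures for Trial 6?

49 samples, 54 drops, 69 mL

For the samples, perfect squares: 2², 3², 4², …: 4, 9, 16, 25, 36 → 49.
Drops — +6 each step: 24, 30, 36, 42, 48 → 54.
ML: 9, 15, 24, 36, 51 → 69 (differences are 6, 9, 12, … (increasing by 3 each time)).
Putting it together: 49 samples, 54 drops, 69 mL.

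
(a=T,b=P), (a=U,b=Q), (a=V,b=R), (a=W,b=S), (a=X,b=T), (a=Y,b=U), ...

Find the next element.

(a=Z,b=V)

A: letters move forward 1 place in the alphabet, so T, U, V, W, X, Y → Z.
B: letters move forward 1 place in the alphabet, so P, Q, R, S, T, U → V.
Putting it together: (a=Z,b=V).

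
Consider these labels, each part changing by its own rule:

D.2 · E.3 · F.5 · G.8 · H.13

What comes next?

Letter goes D, E, F, G, H → I (letters move forward 1 place in the alphabet).
Second component: each term is the sum of the two before it; 2, 3, 5, 8, 13 → 21.
So the next label is I.21.

I.21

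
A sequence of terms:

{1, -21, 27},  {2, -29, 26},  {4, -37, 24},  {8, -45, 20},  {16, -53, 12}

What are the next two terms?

{32, -61, -4}, {64, -69, -36}

For the first coordinate, ×2 each step: 1, 2, 4, 8, 16 → 32 → 64.
For the second coordinate, −8 each step: -21, -29, -37, -45, -53 → -61 → -69.
Third coordinate goes 27, 26, 24, 20, 12 → -4 → -36 (together with the first coordinate always sums to 28).
Putting the parts together: {32, -61, -4} and then {64, -69, -36}.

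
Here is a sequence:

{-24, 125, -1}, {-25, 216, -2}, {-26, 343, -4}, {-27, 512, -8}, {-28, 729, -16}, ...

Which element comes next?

First component: -24, -25, -26, -27, -28 → -29 (−1 each step).
Second component: 125, 216, 343, 512, 729 → 1000 (perfect cubes: 5³, 6³, 7³, …).
Third component: ×2 each step; -1, -2, -4, -8, -16 → -32.
Combining the parts gives {-29, 1000, -32}.

{-29, 1000, -32}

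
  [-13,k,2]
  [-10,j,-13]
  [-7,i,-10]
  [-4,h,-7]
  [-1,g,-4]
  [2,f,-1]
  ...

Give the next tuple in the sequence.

First part: +3 each step; -13, -10, -7, -4, -1, 2 → 5.
Letter — letters move back 1 place in the alphabet: k, j, i, h, g, f → e.
For the third part, always the previous value of the first part: 2, -13, -10, -7, -4, -1 → 2.
So the next tuple is [5,e,2].

[5,e,2]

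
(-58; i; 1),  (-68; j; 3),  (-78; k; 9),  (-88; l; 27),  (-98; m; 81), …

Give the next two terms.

For the first part, −10 each step: -58, -68, -78, -88, -98 → -108 → -118.
Letter: letters move forward 1 place in the alphabet, so i, j, k, l, m → n → o.
Third part: ×3 each step; 1, 3, 9, 27, 81 → 243 → 729.
So the next two terms are (-108; n; 243) and (-118; o; 729).

(-108; n; 243), (-118; o; 729)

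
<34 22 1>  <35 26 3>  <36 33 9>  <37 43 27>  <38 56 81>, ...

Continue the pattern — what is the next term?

First coordinate: 34, 35, 36, 37, 38 → 39 (+1 each step).
Second coordinate: differences are 4, 7, 10, … (increasing by 3 each time); 22, 26, 33, 43, 56 → 72.
Third coordinate — ×3 each step: 1, 3, 9, 27, 81 → 243.
Putting it together: <39 72 243>.

<39 72 243>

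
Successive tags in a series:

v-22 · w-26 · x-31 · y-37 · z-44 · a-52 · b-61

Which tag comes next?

c-71

Letter: letters move forward 1 place in the alphabet, wrapping Z→A; v, w, x, y, z, a, b → c.
Second component goes 22, 26, 31, 37, 44, 52, 61 → 71 (differences are 4, 5, 6, … (increasing by 1 each time)).
Putting it together: c-71.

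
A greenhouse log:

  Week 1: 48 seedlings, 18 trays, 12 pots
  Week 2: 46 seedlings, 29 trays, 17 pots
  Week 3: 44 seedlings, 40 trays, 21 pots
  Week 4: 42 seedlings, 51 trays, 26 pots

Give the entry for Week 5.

Seedlings: −2 each step, so 48, 46, 44, 42 → 40.
Trays goes 18, 29, 40, 51 → 62 (+11 each step).
For the pots, alternating steps +5, +4, +5, +4, …: 12, 17, 21, 26 → 30.
So the next record is 40 seedlings, 62 trays, 30 pots.

40 seedlings, 62 trays, 30 pots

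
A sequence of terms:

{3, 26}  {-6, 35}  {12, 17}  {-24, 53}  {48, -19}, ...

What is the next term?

First part — ×(-2) each step: 3, -6, 12, -24, 48 → -96.
For the second part, together with the first part always sums to 29: 26, 35, 17, 53, -19 → 125.
Putting it together: {-96, 125}.

{-96, 125}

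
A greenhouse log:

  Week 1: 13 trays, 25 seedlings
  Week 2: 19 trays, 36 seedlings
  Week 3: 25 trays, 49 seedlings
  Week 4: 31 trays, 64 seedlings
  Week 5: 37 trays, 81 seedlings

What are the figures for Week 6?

43 trays, 100 seedlings

Trays: +6 each step, so 13, 19, 25, 31, 37 → 43.
Seedlings goes 25, 36, 49, 64, 81 → 100 (perfect squares: 5², 6², 7², …).
Putting it together: 43 trays, 100 seedlings.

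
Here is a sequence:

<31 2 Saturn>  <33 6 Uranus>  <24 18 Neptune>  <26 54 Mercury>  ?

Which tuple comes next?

First part goes 31, 33, 24, 26 → 17 (alternating steps +2, −9, +2, −9, …).
Second part — ×3 each step: 2, 6, 18, 54 → 162.
Planet: runs through the planets Mercury→Neptune, so Saturn, Uranus, Neptune, Mercury → Venus.
Combining the parts gives <17 162 Venus>.

<17 162 Venus>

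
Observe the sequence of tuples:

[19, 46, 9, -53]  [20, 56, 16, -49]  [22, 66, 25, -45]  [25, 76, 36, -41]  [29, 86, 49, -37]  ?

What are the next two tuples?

First value: 19, 20, 22, 25, 29 → 34 → 40 (differences are 1, 2, 3, … (increasing by 1 each time)).
Second value — +10 each step: 46, 56, 66, 76, 86 → 96 → 106.
Third value — perfect squares: 3², 4², 5², …: 9, 16, 25, 36, 49 → 64 → 81.
Fourth value goes -53, -49, -45, -41, -37 → -33 → -29 (+4 each step).
Putting the parts together: [34, 96, 64, -33] and then [40, 106, 81, -29].

[34, 96, 64, -33], [40, 106, 81, -29]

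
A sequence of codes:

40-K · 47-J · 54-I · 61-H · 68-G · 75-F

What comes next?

82-E

First component: +7 each step; 40, 47, 54, 61, 68, 75 → 82.
Letter goes K, J, I, H, G, F → E (letters move back 1 place in the alphabet).
Combining the parts gives 82-E.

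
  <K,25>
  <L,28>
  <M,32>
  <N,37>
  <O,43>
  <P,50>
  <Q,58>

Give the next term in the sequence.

<R,67>

Letter — letters move forward 1 place in the alphabet: K, L, M, N, O, P, Q → R.
Second coordinate: differences are 3, 4, 5, … (increasing by 1 each time); 25, 28, 32, 37, 43, 50, 58 → 67.
So the next term is <R,67>.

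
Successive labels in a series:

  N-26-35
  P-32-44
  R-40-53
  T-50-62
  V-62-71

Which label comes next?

Letter: letters move forward 2 places in the alphabet, so N, P, R, T, V → X.
Second component — differences are 6, 8, 10, … (increasing by 2 each time): 26, 32, 40, 50, 62 → 76.
Third component: +9 each step; 35, 44, 53, 62, 71 → 80.
Combining the parts gives X-76-80.

X-76-80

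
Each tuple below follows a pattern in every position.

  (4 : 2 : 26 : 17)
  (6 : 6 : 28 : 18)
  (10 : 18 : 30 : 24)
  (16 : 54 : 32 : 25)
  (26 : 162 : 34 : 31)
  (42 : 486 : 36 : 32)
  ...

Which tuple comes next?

First component: 4, 6, 10, 16, 26, 42 → 68 (each term is the sum of the two before it).
Second component: ×3 each step; 2, 6, 18, 54, 162, 486 → 1458.
Third component: +2 each step, so 26, 28, 30, 32, 34, 36 → 38.
Fourth component: alternating steps +1, +6, +1, +6, …, so 17, 18, 24, 25, 31, 32 → 38.
Putting it together: (68 : 1458 : 38 : 38).

(68 : 1458 : 38 : 38)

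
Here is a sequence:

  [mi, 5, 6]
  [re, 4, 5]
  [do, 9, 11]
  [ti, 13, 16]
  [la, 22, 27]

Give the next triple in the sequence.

[sol, 35, 43]

Note: runs backward through the solfège scale do→ti; mi, re, do, ti, la → sol.
Second component: 5, 4, 9, 13, 22 → 35 (each term is the sum of the two before it).
Third component goes 6, 5, 11, 16, 27 → 43 (each term is the sum of the two before it).
So the next triple is [sol, 35, 43].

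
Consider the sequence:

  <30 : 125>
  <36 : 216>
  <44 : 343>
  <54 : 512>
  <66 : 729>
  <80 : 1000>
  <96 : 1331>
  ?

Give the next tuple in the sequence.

<114 : 1728>

First component: 30, 36, 44, 54, 66, 80, 96 → 114 (differences are 6, 8, 10, … (increasing by 2 each time)).
For the second component, perfect cubes: 5³, 6³, 7³, …: 125, 216, 343, 512, 729, 1000, 1331 → 1728.
Putting it together: <114 : 1728>.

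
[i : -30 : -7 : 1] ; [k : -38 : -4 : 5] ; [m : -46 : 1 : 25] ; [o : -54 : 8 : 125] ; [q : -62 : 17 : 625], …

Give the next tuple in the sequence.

[s : -70 : 28 : 3125]

Letter: i, k, m, o, q → s (letters move forward 2 places in the alphabet).
Second slot: −8 each step, so -30, -38, -46, -54, -62 → -70.
Third slot: -7, -4, 1, 8, 17 → 28 (differences are 3, 5, 7, … (increasing by 2 each time)).
Fourth slot goes 1, 5, 25, 125, 625 → 3125 (×5 each step).
So the next tuple is [s : -70 : 28 : 3125].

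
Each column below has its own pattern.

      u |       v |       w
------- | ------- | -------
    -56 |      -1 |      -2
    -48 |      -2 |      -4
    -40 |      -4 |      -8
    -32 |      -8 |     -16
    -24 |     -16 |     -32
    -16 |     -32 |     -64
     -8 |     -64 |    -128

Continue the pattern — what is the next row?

For the column u, +8 each step: -56, -48, -40, -32, -24, -16, -8 → 0.
Column v: -1, -2, -4, -8, -16, -32, -64 → -128 (×2 each step).
Column w — always 2 × the column v: -2, -4, -8, -16, -32, -64, -128 → -256.
Putting it together: 0  -128  -256.

0  -128  -256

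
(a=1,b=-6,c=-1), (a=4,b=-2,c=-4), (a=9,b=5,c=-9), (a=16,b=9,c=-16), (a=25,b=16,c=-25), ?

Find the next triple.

(a=36,b=20,c=-36)

For the a, differences are 3, 5, 7, … (increasing by 2 each time): 1, 4, 9, 16, 25 → 36.
B — alternating steps +4, +7, +4, +7, …: -6, -2, 5, 9, 16 → 20.
C goes -1, -4, -9, -16, -25 → -36 (always the negative of the a).
So the next triple is (a=36,b=20,c=-36).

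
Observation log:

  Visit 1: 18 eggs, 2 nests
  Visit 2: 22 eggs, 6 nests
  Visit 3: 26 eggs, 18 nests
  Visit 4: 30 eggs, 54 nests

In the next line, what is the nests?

Nests — ×3 each step: 2, 6, 18, 54 → 162.

162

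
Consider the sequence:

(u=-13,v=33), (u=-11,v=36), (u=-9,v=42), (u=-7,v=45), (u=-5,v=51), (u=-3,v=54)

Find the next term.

U goes -13, -11, -9, -7, -5, -3 → -1 (+2 each step).
V: 33, 36, 42, 45, 51, 54 → 60 (alternating steps +3, +6, +3, +6, …).
Combining the parts gives (u=-1,v=60).

(u=-1,v=60)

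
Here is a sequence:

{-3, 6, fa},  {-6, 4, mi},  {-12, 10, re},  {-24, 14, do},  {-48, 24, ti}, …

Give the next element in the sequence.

{-96, 38, la}

First value: ×2 each step; -3, -6, -12, -24, -48 → -96.
Second value: each term is the sum of the two before it, so 6, 4, 10, 14, 24 → 38.
Note: runs backward through the solfège scale do→ti, so fa, mi, re, do, ti → la.
Combining the parts gives {-96, 38, la}.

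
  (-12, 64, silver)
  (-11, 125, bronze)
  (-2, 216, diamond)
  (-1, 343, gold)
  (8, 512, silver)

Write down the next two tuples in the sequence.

(9, 729, bronze), (18, 1000, diamond)

First slot: -12, -11, -2, -1, 8 → 9 → 18 (alternating steps +1, +9, +1, +9, …).
Second slot: 64, 125, 216, 343, 512 → 729 → 1000 (perfect cubes: 4³, 5³, 6³, …).
Rank: repeats silver → bronze → diamond → gold, so silver, bronze, diamond, gold, silver → bronze → diamond.
Putting the parts together: (9, 729, bronze) and then (18, 1000, diamond).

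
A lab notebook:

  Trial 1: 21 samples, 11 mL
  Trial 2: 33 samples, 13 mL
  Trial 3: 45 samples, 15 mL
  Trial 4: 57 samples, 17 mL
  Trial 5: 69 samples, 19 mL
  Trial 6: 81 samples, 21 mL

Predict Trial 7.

Samples: +12 each step, so 21, 33, 45, 57, 69, 81 → 93.
ML: +2 each step, so 11, 13, 15, 17, 19, 21 → 23.
Combining the parts gives 93 samples, 23 mL.

93 samples, 23 mL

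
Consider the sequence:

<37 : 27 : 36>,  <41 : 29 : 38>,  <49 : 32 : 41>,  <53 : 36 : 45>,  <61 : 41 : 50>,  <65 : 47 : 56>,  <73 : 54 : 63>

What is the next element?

<77 : 62 : 71>

First part: 37, 41, 49, 53, 61, 65, 73 → 77 (alternating steps +4, +8, +4, +8, …).
For the second part, differences are 2, 3, 4, … (increasing by 1 each time): 27, 29, 32, 36, 41, 47, 54 → 62.
Third part goes 36, 38, 41, 45, 50, 56, 63 → 71 (always 9 more than the second part).
Combining the parts gives <77 : 62 : 71>.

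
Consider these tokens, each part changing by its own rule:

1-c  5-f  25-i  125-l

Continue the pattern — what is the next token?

For the first component, ×5 each step: 1, 5, 25, 125 → 625.
Letter goes c, f, i, l → o (letters move forward 3 places in the alphabet).
Putting it together: 625-o.

625-o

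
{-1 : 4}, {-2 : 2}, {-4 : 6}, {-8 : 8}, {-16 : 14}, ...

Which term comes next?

{-32 : 22}

First value: ×2 each step; -1, -2, -4, -8, -16 → -32.
Second value — each term is the sum of the two before it: 4, 2, 6, 8, 14 → 22.
Putting it together: {-32 : 22}.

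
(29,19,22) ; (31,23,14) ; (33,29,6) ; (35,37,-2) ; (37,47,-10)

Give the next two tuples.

First entry — +2 each step: 29, 31, 33, 35, 37 → 39 → 41.
Second entry — differences are 4, 6, 8, … (increasing by 2 each time): 19, 23, 29, 37, 47 → 59 → 73.
For the third entry, −8 each step: 22, 14, 6, -2, -10 → -18 → -26.
Putting the parts together: (39,59,-18) and then (41,73,-26).

(39,59,-18), (41,73,-26)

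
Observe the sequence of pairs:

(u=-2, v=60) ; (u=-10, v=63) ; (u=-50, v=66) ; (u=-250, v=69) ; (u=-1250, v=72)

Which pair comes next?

U goes -2, -10, -50, -250, -1250 → -6250 (×5 each step).
V: +3 each step; 60, 63, 66, 69, 72 → 75.
Combining the parts gives (u=-6250, v=75).

(u=-6250, v=75)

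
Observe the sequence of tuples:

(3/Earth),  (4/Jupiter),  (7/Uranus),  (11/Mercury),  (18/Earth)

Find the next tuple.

(29/Jupiter)

First coordinate: 3, 4, 7, 11, 18 → 29 (each term is the sum of the two before it).
Planet — repeats Earth → Jupiter → Uranus → Mercury: Earth, Jupiter, Uranus, Mercury, Earth → Jupiter.
So the next tuple is (29/Jupiter).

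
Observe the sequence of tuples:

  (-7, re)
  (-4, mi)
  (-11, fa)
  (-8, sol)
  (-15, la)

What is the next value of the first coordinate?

-12

For the first coordinate, alternating steps +3, −7, +3, −7, …: -7, -4, -11, -8, -15 → -12.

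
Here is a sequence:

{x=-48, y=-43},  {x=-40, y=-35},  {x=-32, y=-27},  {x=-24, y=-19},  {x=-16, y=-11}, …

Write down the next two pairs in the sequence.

{x=-8, y=-3}, {x=0, y=5}

X — +8 each step: -48, -40, -32, -24, -16 → -8 → 0.
Y: always 5 more than the x; -43, -35, -27, -19, -11 → -3 → 5.
Putting the parts together: {x=-8, y=-3} and then {x=0, y=5}.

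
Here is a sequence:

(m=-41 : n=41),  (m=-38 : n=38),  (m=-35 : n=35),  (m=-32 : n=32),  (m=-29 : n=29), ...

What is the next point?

M: +3 each step, so -41, -38, -35, -32, -29 → -26.
N: 41, 38, 35, 32, 29 → 26 (always the negative of the m).
Putting it together: (m=-26 : n=26).

(m=-26 : n=26)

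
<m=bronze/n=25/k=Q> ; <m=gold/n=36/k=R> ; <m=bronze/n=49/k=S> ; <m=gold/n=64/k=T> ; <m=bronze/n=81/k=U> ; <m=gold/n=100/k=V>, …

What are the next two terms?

<m=bronze/n=121/k=W>, <m=gold/n=144/k=X>

M — alternates bronze ↔ gold: bronze, gold, bronze, gold, bronze, gold → bronze → gold.
For the n, perfect squares: 5², 6², 7², …: 25, 36, 49, 64, 81, 100 → 121 → 144.
K: letters move forward 1 place in the alphabet, so Q, R, S, T, U, V → W → X.
Putting the parts together: <m=bronze/n=121/k=W> and then <m=gold/n=144/k=X>.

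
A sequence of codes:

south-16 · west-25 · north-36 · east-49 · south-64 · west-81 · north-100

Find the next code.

east-121

Direction: south, west, north, east, south, west, north → east (repeats south → west → north → east).
Second component: 16, 25, 36, 49, 64, 81, 100 → 121 (perfect squares: 4², 5², 6², …).
So the next code is east-121.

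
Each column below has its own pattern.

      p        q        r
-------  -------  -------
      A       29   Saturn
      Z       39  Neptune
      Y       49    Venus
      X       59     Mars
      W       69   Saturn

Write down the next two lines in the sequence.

For the column p, letters move back 1 place in the alphabet, wrapping A→Z: A, Z, Y, X, W → V → U.
Column q: +10 each step, so 29, 39, 49, 59, 69 → 79 → 89.
For the column r, repeats Saturn → Neptune → Venus → Mars: Saturn, Neptune, Venus, Mars, Saturn → Neptune → Venus.
So the next two lines are V  79  Neptune and U  89  Venus.

V  79  Neptune; U  89  Venus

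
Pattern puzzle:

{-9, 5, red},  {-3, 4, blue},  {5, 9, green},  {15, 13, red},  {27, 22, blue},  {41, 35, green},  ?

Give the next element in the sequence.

{57, 57, red}

First component: differences are 6, 8, 10, … (increasing by 2 each time); -9, -3, 5, 15, 27, 41 → 57.
For the second component, each term is the sum of the two before it: 5, 4, 9, 13, 22, 35 → 57.
Colour: repeats red → blue → green, so red, blue, green, red, blue, green → red.
So the next element is {57, 57, red}.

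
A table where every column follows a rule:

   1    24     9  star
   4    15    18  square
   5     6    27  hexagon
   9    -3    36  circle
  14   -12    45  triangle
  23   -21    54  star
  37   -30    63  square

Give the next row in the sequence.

60  -39  72  hexagon

First component: each term is the sum of the two before it, so 1, 4, 5, 9, 14, 23, 37 → 60.
For the second component, −9 each step: 24, 15, 6, -3, -12, -21, -30 → -39.
For the third component, together with the second component always sums to 33: 9, 18, 27, 36, 45, 54, 63 → 72.
Shape: star, square, hexagon, circle, triangle, star, square → hexagon (repeats star → square → hexagon → circle → triangle).
Putting it together: 60  -39  72  hexagon.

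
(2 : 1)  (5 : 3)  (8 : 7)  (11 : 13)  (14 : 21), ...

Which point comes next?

(17 : 31)

First part: +3 each step; 2, 5, 8, 11, 14 → 17.
Second part: differences are 2, 4, 6, … (increasing by 2 each time); 1, 3, 7, 13, 21 → 31.
Putting it together: (17 : 31).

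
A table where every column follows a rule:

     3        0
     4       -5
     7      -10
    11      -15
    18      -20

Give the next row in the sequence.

First component: each term is the sum of the two before it, so 3, 4, 7, 11, 18 → 29.
Second component: 0, -5, -10, -15, -20 → -25 (−5 each step).
Combining the parts gives 29  -25.

29  -25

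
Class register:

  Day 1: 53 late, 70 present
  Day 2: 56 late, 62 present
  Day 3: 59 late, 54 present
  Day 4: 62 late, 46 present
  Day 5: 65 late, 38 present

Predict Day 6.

Late: +3 each step; 53, 56, 59, 62, 65 → 68.
Present: −8 each step; 70, 62, 54, 46, 38 → 30.
So the next record is 68 late, 30 present.

68 late, 30 present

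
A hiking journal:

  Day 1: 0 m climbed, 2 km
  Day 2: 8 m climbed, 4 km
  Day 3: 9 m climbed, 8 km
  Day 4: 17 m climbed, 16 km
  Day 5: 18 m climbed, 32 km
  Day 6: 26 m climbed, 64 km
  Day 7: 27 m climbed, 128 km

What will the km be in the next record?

256

Km: 2, 4, 8, 16, 32, 64, 128 → 256 (×2 each step).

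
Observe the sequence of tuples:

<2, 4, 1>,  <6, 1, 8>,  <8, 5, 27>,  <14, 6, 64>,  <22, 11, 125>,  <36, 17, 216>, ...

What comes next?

First slot goes 2, 6, 8, 14, 22, 36 → 58 (each term is the sum of the two before it).
Second slot: each term is the sum of the two before it; 4, 1, 5, 6, 11, 17 → 28.
Third slot: 1, 8, 27, 64, 125, 216 → 343 (perfect cubes: 1³, 2³, 3³, …).
So the next tuple is <58, 28, 343>.

<58, 28, 343>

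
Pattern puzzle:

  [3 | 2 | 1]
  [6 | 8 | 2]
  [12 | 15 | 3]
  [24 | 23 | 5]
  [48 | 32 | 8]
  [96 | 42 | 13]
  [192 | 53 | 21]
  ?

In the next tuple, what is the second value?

Second value — differences are 6, 7, 8, … (increasing by 1 each time): 2, 8, 15, 23, 32, 42, 53 → 65.

65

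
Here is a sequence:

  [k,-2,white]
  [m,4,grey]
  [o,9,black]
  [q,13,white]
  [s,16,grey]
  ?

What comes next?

Letter: k, m, o, q, s → u (letters move forward 2 places in the alphabet).
For the second component, differences are 6, 5, 4, … (decreasing by 1 each time): -2, 4, 9, 13, 16 → 18.
Shade: white, grey, black, white, grey → black (repeats white → grey → black).
Combining the parts gives [u,18,black].

[u,18,black]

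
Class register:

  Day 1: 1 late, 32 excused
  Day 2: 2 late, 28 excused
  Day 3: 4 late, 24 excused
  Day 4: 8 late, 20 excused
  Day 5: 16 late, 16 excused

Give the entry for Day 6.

32 late, 12 excused

Late: 1, 2, 4, 8, 16 → 32 (×2 each step).
For the excused, −4 each step: 32, 28, 24, 20, 16 → 12.
Combining the parts gives 32 late, 12 excused.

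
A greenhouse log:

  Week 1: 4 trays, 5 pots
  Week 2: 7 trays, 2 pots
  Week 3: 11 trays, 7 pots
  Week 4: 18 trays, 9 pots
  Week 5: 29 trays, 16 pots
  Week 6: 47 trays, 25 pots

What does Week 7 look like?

76 trays, 41 pots

Trays: 4, 7, 11, 18, 29, 47 → 76 (each term is the sum of the two before it).
Pots — each term is the sum of the two before it: 5, 2, 7, 9, 16, 25 → 41.
Combining the parts gives 76 trays, 41 pots.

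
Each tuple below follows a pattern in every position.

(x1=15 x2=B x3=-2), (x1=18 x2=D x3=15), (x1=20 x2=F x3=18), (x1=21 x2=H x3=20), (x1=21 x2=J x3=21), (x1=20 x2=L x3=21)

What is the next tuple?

X1 — differences are 3, 2, 1, … (decreasing by 1 each time): 15, 18, 20, 21, 21, 20 → 18.
X2 goes B, D, F, H, J, L → N (letters move forward 2 places in the alphabet).
X3 — always the previous value of the x1: -2, 15, 18, 20, 21, 21 → 20.
Putting it together: (x1=18 x2=N x3=20).

(x1=18 x2=N x3=20)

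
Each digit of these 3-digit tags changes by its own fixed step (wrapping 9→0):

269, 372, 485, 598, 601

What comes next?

First digit: 2, 3, 4, 5, 6 → 7 (+1 each step, mod 10).
Second digit: +1 each step, mod 10; 6, 7, 8, 9, 0 → 1.
Third digit goes 9, 2, 5, 8, 1 → 4 (+3 each step, mod 10).
Putting it together: 714.

714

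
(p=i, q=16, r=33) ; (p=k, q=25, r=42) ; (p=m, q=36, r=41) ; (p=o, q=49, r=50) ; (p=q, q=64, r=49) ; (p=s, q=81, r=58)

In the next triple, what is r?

57

P goes i, k, m, o, q, s → u (letters move forward 2 places in the alphabet).
Q: 16, 25, 36, 49, 64, 81 → 100 (perfect squares: 4², 5², 6², …).
R: 33, 42, 41, 50, 49, 58 → 57 (alternating steps +9, −1, +9, −1, …).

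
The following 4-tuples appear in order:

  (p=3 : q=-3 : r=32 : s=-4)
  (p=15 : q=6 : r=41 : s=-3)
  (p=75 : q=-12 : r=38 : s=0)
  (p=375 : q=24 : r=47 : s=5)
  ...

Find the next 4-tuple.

P: ×5 each step, so 3, 15, 75, 375 → 1875.
Q: ×(-2) each step, so -3, 6, -12, 24 → -48.
For the r, alternating steps +9, −3, +9, −3, …: 32, 41, 38, 47 → 44.
S: differences are 1, 3, 5, … (increasing by 2 each time), so -4, -3, 0, 5 → 12.
Combining the parts gives (p=1875 : q=-48 : r=44 : s=12).

(p=1875 : q=-48 : r=44 : s=12)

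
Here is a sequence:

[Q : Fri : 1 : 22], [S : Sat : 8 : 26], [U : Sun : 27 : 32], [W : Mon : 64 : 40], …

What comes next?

For the letter, letters move forward 2 places in the alphabet: Q, S, U, W → Y.
Day goes Fri, Sat, Sun, Mon → Tue (runs through the weekdays Mon→Sun).
Third entry: 1, 8, 27, 64 → 125 (perfect cubes: 1³, 2³, 3³, …).
Fourth entry: differences are 4, 6, 8, … (increasing by 2 each time); 22, 26, 32, 40 → 50.
Combining the parts gives [Y : Tue : 125 : 50].

[Y : Tue : 125 : 50]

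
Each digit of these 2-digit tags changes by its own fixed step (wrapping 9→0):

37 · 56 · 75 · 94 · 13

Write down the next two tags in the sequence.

32 then 51

First digit — +2 each step, mod 10: 3, 5, 7, 9, 1 → 3 → 5.
Second digit goes 7, 6, 5, 4, 3 → 2 → 1 (−1 each step, mod 10).
So the next two tags are 32 and 51.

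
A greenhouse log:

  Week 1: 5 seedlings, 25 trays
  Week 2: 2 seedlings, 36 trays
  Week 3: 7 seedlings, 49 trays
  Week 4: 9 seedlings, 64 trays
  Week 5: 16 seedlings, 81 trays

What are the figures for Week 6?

25 seedlings, 100 trays

Seedlings: 5, 2, 7, 9, 16 → 25 (each term is the sum of the two before it).
For the trays, perfect squares: 5², 6², 7², …: 25, 36, 49, 64, 81 → 100.
Putting it together: 25 seedlings, 100 trays.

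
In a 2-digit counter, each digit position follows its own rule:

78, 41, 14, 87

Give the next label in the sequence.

First digit: −3 each step, mod 10; 7, 4, 1, 8 → 5.
For the second digit, +3 each step, mod 10: 8, 1, 4, 7 → 0.
So the next label is 50.

50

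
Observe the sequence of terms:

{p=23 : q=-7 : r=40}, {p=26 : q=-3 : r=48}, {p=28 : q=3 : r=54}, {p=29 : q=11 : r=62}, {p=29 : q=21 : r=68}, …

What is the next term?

For the p, differences are 3, 2, 1, … (decreasing by 1 each time): 23, 26, 28, 29, 29 → 28.
Q: differences are 4, 6, 8, … (increasing by 2 each time); -7, -3, 3, 11, 21 → 33.
R: alternating steps +8, +6, +8, +6, …, so 40, 48, 54, 62, 68 → 76.
So the next term is {p=28 : q=33 : r=76}.

{p=28 : q=33 : r=76}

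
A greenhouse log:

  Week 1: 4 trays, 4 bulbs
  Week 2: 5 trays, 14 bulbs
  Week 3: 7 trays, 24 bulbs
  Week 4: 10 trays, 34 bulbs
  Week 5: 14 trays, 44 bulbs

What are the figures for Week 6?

19 trays, 54 bulbs

Trays: 4, 5, 7, 10, 14 → 19 (differences are 1, 2, 3, … (increasing by 1 each time)).
Bulbs — +10 each step: 4, 14, 24, 34, 44 → 54.
Putting it together: 19 trays, 54 bulbs.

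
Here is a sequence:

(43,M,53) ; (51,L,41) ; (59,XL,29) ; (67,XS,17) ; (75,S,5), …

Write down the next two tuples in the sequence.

First part — +8 each step: 43, 51, 59, 67, 75 → 83 → 91.
Size: runs through clothing sizes XS→XL, so M, L, XL, XS, S → M → L.
Third part — −12 each step: 53, 41, 29, 17, 5 → -7 → -19.
Putting the parts together: (83,M,-7) and then (91,L,-19).

(83,M,-7), (91,L,-19)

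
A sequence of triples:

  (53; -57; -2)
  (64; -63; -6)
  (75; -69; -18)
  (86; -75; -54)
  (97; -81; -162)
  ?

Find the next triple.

(108; -87; -486)

First entry goes 53, 64, 75, 86, 97 → 108 (+11 each step).
Second entry: −6 each step, so -57, -63, -69, -75, -81 → -87.
Third entry: -2, -6, -18, -54, -162 → -486 (×3 each step).
So the next triple is (108; -87; -486).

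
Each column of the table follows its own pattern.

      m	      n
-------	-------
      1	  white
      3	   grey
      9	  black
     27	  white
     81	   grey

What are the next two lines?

Column m: 1, 3, 9, 27, 81 → 243 → 729 (×3 each step).
Column n: white, grey, black, white, grey → black → white (repeats white → grey → black).
So the next two lines are 243  black and 729  white.

243  black; 729  white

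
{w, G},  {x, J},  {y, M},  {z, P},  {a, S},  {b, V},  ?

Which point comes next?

First letter: w, x, y, z, a, b → c (letters move forward 1 place in the alphabet, wrapping Z→A).
Second letter: letters move forward 3 places in the alphabet, so G, J, M, P, S, V → Y.
Putting it together: {c, Y}.

{c, Y}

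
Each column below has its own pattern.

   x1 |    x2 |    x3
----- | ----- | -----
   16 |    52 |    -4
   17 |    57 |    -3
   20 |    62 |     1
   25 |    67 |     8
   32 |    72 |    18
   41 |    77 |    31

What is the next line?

Column x1: 16, 17, 20, 25, 32, 41 → 52 (differences are 1, 3, 5, … (increasing by 2 each time)).
Column x2: +5 each step; 52, 57, 62, 67, 72, 77 → 82.
Column x3: -4, -3, 1, 8, 18, 31 → 47 (differences are 1, 4, 7, … (increasing by 3 each time)).
Combining the parts gives 52  82  47.

52  82  47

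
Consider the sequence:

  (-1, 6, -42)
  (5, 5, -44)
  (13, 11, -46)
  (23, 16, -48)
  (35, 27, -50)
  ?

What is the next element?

(49, 43, -52)

First component: -1, 5, 13, 23, 35 → 49 (differences are 6, 8, 10, … (increasing by 2 each time)).
Second component: 6, 5, 11, 16, 27 → 43 (each term is the sum of the two before it).
Third component — −2 each step: -42, -44, -46, -48, -50 → -52.
Combining the parts gives (49, 43, -52).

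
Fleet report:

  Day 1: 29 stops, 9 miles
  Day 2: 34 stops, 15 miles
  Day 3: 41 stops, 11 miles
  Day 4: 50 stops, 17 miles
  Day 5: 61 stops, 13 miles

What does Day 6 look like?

74 stops, 19 miles

Stops: differences are 5, 7, 9, … (increasing by 2 each time), so 29, 34, 41, 50, 61 → 74.
Miles: alternating steps +6, −4, +6, −4, …, so 9, 15, 11, 17, 13 → 19.
Putting it together: 74 stops, 19 miles.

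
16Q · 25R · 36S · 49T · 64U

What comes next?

First component — perfect squares: 4², 5², 6², …: 16, 25, 36, 49, 64 → 81.
Letter goes Q, R, S, T, U → V (letters move forward 1 place in the alphabet).
So the next token is 81V.

81V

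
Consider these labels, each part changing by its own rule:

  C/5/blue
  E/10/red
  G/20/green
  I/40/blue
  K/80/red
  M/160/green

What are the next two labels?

O/320/blue, Q/640/red

Letter: C, E, G, I, K, M → O → Q (letters move forward 2 places in the alphabet).
For the second component, ×2 each step: 5, 10, 20, 40, 80, 160 → 320 → 640.
Colour: blue, red, green, blue, red, green → blue → red (repeats blue → red → green).
So the next two labels are O/320/blue and Q/640/red.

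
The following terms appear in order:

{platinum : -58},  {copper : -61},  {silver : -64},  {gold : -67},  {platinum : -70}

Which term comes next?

{copper : -73}

Metal: repeats platinum → copper → silver → gold, so platinum, copper, silver, gold, platinum → copper.
Second entry — −3 each step: -58, -61, -64, -67, -70 → -73.
So the next term is {copper : -73}.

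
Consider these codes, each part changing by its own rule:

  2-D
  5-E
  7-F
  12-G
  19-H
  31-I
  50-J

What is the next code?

81-K

First component: each term is the sum of the two before it, so 2, 5, 7, 12, 19, 31, 50 → 81.
For the letter, letters move forward 1 place in the alphabet: D, E, F, G, H, I, J → K.
Putting it together: 81-K.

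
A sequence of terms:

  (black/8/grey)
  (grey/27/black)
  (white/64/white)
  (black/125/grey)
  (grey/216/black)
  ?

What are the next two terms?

(white/343/white), (black/512/grey)

First shade goes black, grey, white, black, grey → white → black (repeats black → grey → white).
Second value: perfect cubes: 2³, 3³, 4³, …, so 8, 27, 64, 125, 216 → 343 → 512.
Second shade: repeats grey → black → white; grey, black, white, grey, black → white → grey.
So the next two terms are (white/343/white) and (black/512/grey).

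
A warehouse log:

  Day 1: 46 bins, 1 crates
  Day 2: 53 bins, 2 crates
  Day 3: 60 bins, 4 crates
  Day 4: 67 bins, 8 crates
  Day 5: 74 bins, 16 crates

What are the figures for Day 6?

Bins: +7 each step; 46, 53, 60, 67, 74 → 81.
For the crates, ×2 each step: 1, 2, 4, 8, 16 → 32.
Putting it together: 81 bins, 32 crates.

81 bins, 32 crates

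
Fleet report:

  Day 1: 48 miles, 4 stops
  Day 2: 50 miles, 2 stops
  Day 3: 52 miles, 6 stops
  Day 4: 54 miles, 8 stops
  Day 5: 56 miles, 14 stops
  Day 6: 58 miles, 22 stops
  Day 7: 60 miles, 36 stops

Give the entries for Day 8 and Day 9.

62 miles, 58 stops; 64 miles, 94 stops

For the miles, +2 each step: 48, 50, 52, 54, 56, 58, 60 → 62 → 64.
Stops: 4, 2, 6, 8, 14, 22, 36 → 58 → 94 (each term is the sum of the two before it).
Putting the parts together: 62 miles, 58 stops and then 64 miles, 94 stops.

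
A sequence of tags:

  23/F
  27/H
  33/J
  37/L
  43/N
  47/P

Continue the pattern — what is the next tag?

53/R

First component: alternating steps +4, +6, +4, +6, …, so 23, 27, 33, 37, 43, 47 → 53.
For the letter, letters move forward 2 places in the alphabet: F, H, J, L, N, P → R.
Combining the parts gives 53/R.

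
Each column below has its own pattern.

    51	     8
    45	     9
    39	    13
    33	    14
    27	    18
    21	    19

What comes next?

15  23

First component: −6 each step; 51, 45, 39, 33, 27, 21 → 15.
Second component goes 8, 9, 13, 14, 18, 19 → 23 (alternating steps +1, +4, +1, +4, …).
Putting it together: 15  23.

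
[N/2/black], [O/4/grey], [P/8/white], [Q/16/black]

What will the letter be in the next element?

R

Letter — letters move forward 1 place in the alphabet: N, O, P, Q → R.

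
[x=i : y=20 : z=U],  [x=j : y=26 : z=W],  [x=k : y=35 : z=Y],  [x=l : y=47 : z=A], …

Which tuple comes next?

[x=m : y=62 : z=C]

X: letters move forward 1 place in the alphabet; i, j, k, l → m.
Y: 20, 26, 35, 47 → 62 (differences are 6, 9, 12, … (increasing by 3 each time)).
Z goes U, W, Y, A → C (letters move forward 2 places in the alphabet, wrapping Z→A).
So the next tuple is [x=m : y=62 : z=C].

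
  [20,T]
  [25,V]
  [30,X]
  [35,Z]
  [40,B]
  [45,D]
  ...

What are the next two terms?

First entry: +5 each step; 20, 25, 30, 35, 40, 45 → 50 → 55.
Letter — letters move forward 2 places in the alphabet, wrapping Z→A: T, V, X, Z, B, D → F → H.
Putting the parts together: [50,F] and then [55,H].

[50,F], [55,H]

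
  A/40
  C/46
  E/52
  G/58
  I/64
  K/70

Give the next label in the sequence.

M/76

Letter goes A, C, E, G, I, K → M (letters move forward 2 places in the alphabet).
Second component: +6 each step; 40, 46, 52, 58, 64, 70 → 76.
So the next label is M/76.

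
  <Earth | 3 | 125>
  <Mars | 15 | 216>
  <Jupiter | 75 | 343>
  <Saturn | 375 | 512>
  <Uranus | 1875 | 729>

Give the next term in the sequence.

For the planet, runs through the planets Mercury→Neptune: Earth, Mars, Jupiter, Saturn, Uranus → Neptune.
Second slot: 3, 15, 75, 375, 1875 → 9375 (×5 each step).
Third slot: perfect cubes: 5³, 6³, 7³, …, so 125, 216, 343, 512, 729 → 1000.
Combining the parts gives <Neptune | 9375 | 1000>.

<Neptune | 9375 | 1000>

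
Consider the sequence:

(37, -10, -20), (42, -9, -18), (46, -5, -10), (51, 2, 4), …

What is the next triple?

First value — alternating steps +5, +4, +5, +4, …: 37, 42, 46, 51 → 55.
Second value: -10, -9, -5, 2 → 12 (differences are 1, 4, 7, … (increasing by 3 each time)).
Third value: always 2 × the second value, so -20, -18, -10, 4 → 24.
Putting it together: (55, 12, 24).

(55, 12, 24)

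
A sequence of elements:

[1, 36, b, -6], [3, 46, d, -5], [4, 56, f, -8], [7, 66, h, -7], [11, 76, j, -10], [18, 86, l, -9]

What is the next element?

For the first component, each term is the sum of the two before it: 1, 3, 4, 7, 11, 18 → 29.
Second component: +10 each step, so 36, 46, 56, 66, 76, 86 → 96.
For the letter, letters move forward 2 places in the alphabet: b, d, f, h, j, l → n.
Fourth component: alternating steps +1, −3, +1, −3, …; -6, -5, -8, -7, -10, -9 → -12.
Putting it together: [29, 96, n, -12].

[29, 96, n, -12]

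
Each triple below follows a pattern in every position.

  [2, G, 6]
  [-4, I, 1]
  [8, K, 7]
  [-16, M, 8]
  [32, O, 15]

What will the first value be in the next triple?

-64

First value: 2, -4, 8, -16, 32 → -64 (×(-2) each step).
Letter — letters move forward 2 places in the alphabet: G, I, K, M, O → Q.
For the third value, each term is the sum of the two before it: 6, 1, 7, 8, 15 → 23.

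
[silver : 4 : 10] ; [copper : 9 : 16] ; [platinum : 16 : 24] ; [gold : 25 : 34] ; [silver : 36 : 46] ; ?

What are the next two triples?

[copper : 49 : 60], [platinum : 64 : 76]

For the metal, repeats silver → copper → platinum → gold: silver, copper, platinum, gold, silver → copper → platinum.
Second coordinate: perfect squares: 2², 3², 4², …, so 4, 9, 16, 25, 36 → 49 → 64.
Third coordinate goes 10, 16, 24, 34, 46 → 60 → 76 (differences are 6, 8, 10, … (increasing by 2 each time)).
Putting the parts together: [copper : 49 : 60] and then [platinum : 64 : 76].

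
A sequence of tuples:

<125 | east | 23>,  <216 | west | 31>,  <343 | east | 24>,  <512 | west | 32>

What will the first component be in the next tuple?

For the first component, perfect cubes: 5³, 6³, 7³, …: 125, 216, 343, 512 → 729.

729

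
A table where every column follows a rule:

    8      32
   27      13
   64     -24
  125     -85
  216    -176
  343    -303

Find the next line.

512  -472

First component: perfect cubes: 2³, 3³, 4³, …, so 8, 27, 64, 125, 216, 343 → 512.
Second component: 32, 13, -24, -85, -176, -303 → -472 (together with the first component always sums to 40).
Combining the parts gives 512  -472.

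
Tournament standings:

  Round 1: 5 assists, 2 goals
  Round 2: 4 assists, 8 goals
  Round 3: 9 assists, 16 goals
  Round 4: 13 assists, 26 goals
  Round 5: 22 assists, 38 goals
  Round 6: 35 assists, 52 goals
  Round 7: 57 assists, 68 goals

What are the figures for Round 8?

Assists: 5, 4, 9, 13, 22, 35, 57 → 92 (each term is the sum of the two before it).
Goals — differences are 6, 8, 10, … (increasing by 2 each time): 2, 8, 16, 26, 38, 52, 68 → 86.
Combining the parts gives 92 assists, 86 goals.

92 assists, 86 goals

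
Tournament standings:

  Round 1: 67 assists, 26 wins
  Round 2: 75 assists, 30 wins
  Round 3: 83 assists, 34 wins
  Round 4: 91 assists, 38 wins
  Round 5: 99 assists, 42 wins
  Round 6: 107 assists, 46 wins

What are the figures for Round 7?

115 assists, 50 wins

Assists goes 67, 75, 83, 91, 99, 107 → 115 (+8 each step).
Wins: +4 each step, so 26, 30, 34, 38, 42, 46 → 50.
Combining the parts gives 115 assists, 50 wins.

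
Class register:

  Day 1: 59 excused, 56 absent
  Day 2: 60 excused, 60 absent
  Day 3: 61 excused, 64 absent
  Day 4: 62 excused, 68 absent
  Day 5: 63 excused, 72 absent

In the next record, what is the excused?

Excused: +1 each step; 59, 60, 61, 62, 63 → 64.

64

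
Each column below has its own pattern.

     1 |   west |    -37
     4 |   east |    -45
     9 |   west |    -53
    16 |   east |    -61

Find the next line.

25  west  -69

For the first component, perfect squares: 1², 2², 3², …: 1, 4, 9, 16 → 25.
Direction: alternates west ↔ east, so west, east, west, east → west.
For the third component, −8 each step: -37, -45, -53, -61 → -69.
Combining the parts gives 25  west  -69.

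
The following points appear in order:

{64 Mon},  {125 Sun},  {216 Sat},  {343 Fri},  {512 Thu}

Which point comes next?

{729 Wed}

First entry — perfect cubes: 4³, 5³, 6³, …: 64, 125, 216, 343, 512 → 729.
Day: runs backward through the weekdays Mon→Sun, so Mon, Sun, Sat, Fri, Thu → Wed.
So the next point is {729 Wed}.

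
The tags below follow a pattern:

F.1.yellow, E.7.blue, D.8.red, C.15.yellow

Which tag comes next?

Letter goes F, E, D, C → B (letters move back 1 place in the alphabet).
Second component: each term is the sum of the two before it; 1, 7, 8, 15 → 23.
Colour: yellow, blue, red, yellow → blue (repeats yellow → blue → red).
Putting it together: B.23.blue.

B.23.blue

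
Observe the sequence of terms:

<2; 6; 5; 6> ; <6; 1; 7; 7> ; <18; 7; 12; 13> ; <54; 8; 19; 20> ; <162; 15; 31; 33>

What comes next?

<486; 23; 50; 53>

First entry: ×3 each step, so 2, 6, 18, 54, 162 → 486.
Second entry goes 6, 1, 7, 8, 15 → 23 (each term is the sum of the two before it).
For the third entry, each term is the sum of the two before it: 5, 7, 12, 19, 31 → 50.
For the fourth entry, each term is the sum of the two before it: 6, 7, 13, 20, 33 → 53.
Putting it together: <486; 23; 50; 53>.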